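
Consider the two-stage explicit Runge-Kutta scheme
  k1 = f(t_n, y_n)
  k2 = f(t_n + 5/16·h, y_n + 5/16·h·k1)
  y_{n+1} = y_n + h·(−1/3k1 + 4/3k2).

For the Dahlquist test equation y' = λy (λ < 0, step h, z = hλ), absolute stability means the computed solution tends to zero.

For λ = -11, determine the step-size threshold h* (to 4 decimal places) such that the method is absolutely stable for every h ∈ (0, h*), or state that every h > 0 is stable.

(-2.4000,0); λ=-11 ⇒ h* = (12/5)/11 = 0.2182.

Set f=λy, z=hλ:
  k1=λy_n ⇒ h·k1=z·y_n;  k2=λ(1+5/16z)y_n ⇒ h·k2=z(1+5/16z)y_n
  y_{n+1}/y_n = 1 − 1/3z + 4/3z(1+5/16z) = 1 + z + 5/12z²
  ⇒ R(z) = 1 + z + 5/12z².

Need |R(x)|<1, x<0.
x=-0.63: |R|=0.5354
R=1: x+5/12x²=0 ⇒ x=−12/5=-2.4000; min R=1−1/(4·5/12)=0.4000>−1
Confirm numerically:
  x=-2.171: |R|=0.79285 <1
  x=-1.791: |R|=0.54553 <1
  x=-1.057: |R|=0.40852 <1
  x=-2.852: |R|=1.53713 >1
  x=-2.737: |R|=1.38432 >1
  x=-2.668: |R|=1.29793 >1
So |R|<1 on (-2.4000, 0).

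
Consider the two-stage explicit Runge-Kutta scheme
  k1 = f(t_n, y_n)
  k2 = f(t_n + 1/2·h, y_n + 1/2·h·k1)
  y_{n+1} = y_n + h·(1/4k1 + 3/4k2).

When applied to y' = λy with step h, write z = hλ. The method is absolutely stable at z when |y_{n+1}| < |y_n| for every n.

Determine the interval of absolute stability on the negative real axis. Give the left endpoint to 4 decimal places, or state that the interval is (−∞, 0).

(-2.6667, 0).

Set f=λy, z=hλ:
  k1=λy_n ⇒ h·k1=z·y_n;  k2=λ(1+1/2z)y_n ⇒ h·k2=z(1+1/2z)y_n
  y_{n+1}/y_n = 1 + 1/4z + 3/4z(1+1/2z) = 1 + z + 3/8z²
  so R(z) = 1 + z + 3/8z².

Need |R(x)|<1, x<0.
x=-1.13: |R|=0.3488
R=1: x+3/8x²=0 ⇒ x=−8/3=-2.6667; min R=1−1/(4·3/8)=0.3333>−1
Confirm numerically:
  x=-2.463: |R|=0.81189 <1
  x=-2.426: |R|=0.78105 <1
  x=-2.367: |R|=0.73401 <1
  x=-2.006: |R|=0.50301 <1
  x=-2.938: |R|=1.29894 >1
  x=-2.779: |R|=1.11707 >1
So |R|<1 on (-2.6667, 0).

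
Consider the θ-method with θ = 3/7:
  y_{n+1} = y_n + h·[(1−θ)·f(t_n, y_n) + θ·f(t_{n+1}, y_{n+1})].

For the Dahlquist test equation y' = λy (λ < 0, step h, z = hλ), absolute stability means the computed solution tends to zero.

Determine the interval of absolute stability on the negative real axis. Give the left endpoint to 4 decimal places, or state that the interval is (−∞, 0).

Test eqn y'=λy, z=hλ:
  y_{n+1} = y_n + z·[4/7·y_n + 3/7·y_{n+1}] ⇒ (1 − 3/7z)y_{n+1} = (1 + 4/7z)y_n
  so R(z) = (1 + 4/7z)/(1 − 3/7z).

Solve |R(x)|<1 on ℝ⁻.
x=-1.26: |R|=0.1818
R=−1: 1+4/7x = −1+3/7x ⇒ -1/7x=2 ⇒ x=2/(-1/7)=-14.0000
Confirm numerically:
  x=-12.364: |R|=0.96290 <1
  x=-7.921: |R|=0.80239 <1
  x=-5.909: |R|=0.67279 <1
  x=-14.597: |R|=1.01175 >1
  x=-14.494: |R|=1.00979 >1
  x=-14.423: |R|=1.00841 >1
Stable set (-14.0000, 0).

z∈(-14.0000,0).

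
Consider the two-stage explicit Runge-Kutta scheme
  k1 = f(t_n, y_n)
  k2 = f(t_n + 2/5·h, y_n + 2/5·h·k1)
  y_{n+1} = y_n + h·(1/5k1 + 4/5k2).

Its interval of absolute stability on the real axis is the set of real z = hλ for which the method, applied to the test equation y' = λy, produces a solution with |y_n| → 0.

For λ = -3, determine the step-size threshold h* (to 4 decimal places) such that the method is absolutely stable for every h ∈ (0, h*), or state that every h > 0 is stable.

With y'=λy (z=hλ):
  k1=λy_n ⇒ h·k1=z·y_n;  k2=λ(1+2/5z)y_n ⇒ h·k2=z(1+2/5z)y_n
  y_{n+1}/y_n = 1 + 1/5z + 4/5z(1+2/5z) = 1 + z + 8/25z²
  Hence R(z) = 1 + z + 8/25z².

Solve |R(x)|<1 on ℝ⁻.
x=-1.7: |R|=0.2248
R=1: x+8/25x²=0 ⇒ x=−25/8=-3.1250; min R=1−1/(4·8/25)=0.2188>−1
Confirm numerically:
  x=-2.685: |R|=0.62195 <1
  x=-2.337: |R|=0.41070 <1
  x=-2.066: |R|=0.29987 <1
  x=-1.820: |R|=0.23997 <1
  x=-3.706: |R|=1.68902 >1
  x=-3.467: |R|=1.37943 >1
So |R|<1 on (-3.1250, 0).

(-3.1250,0); λ=-3 ⇒ h* = (25/8)/3 = 1.0417.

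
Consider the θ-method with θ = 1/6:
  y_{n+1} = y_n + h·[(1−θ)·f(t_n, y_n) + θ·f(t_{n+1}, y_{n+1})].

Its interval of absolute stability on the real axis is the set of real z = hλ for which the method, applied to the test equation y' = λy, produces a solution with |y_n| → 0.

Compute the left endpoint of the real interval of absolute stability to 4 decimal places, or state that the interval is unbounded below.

z* = -3.0000.

Set f=λy, z=hλ:
  y_{n+1} = y_n + z·[5/6·y_n + 1/6·y_{n+1}] ⇒ (1 − 1/6z)y_{n+1} = (1 + 5/6z)y_n
  R(z) = (1 + 5/6z)/(1 − 1/6z).

Need |R(x)|<1, x<0.
x=-0.88: |R|=0.2326
R=−1: 1+5/6x = −1+1/6x ⇒ -2/3x=2 ⇒ x=2/(-2/3)=-3.0000
Confirm numerically:
  x=-2.882: |R|=0.94686 <1
  x=-2.123: |R|=0.56814 <1
  x=-2.037: |R|=0.52072 <1
  x=-1.584: |R|=0.25316 <1
  x=-3.585: |R|=1.24413 >1
  x=-3.030: |R|=1.01329 >1
Stable set (-3.0000, 0).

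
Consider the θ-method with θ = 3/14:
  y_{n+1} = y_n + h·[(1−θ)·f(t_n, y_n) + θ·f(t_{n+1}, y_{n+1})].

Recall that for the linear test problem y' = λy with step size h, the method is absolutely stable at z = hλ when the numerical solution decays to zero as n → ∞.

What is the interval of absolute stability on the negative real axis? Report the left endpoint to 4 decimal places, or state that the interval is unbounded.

z∈(-3.5000,0).

On y'=λy, z=hλ:
  y_{n+1} = y_n + z·[11/14·y_n + 3/14·y_{n+1}] ⇒ (1 − 3/14z)y_{n+1} = (1 + 11/14z)y_n
  ⇒ R(z) = (1 + 11/14z)/(1 − 3/14z).

Need |R(x)|<1, x<0.
x=-0.85: |R|=0.2810
R=−1: 1+11/14x = −1+3/14x ⇒ -4/7x=2 ⇒ x=2/(-4/7)=-3.5000
Confirm numerically:
  x=-2.673: |R|=0.69953 <1
  x=-2.256: |R|=0.52080 <1
  x=-1.998: |R|=0.39902 <1
  x=-1.524: |R|=0.14883 <1
  x=-3.822: |R|=1.10115 >1
  x=-3.700: |R|=1.06375 >1
  x=-3.532: |R|=1.01041 >1
So |R|<1 on (-3.5000, 0).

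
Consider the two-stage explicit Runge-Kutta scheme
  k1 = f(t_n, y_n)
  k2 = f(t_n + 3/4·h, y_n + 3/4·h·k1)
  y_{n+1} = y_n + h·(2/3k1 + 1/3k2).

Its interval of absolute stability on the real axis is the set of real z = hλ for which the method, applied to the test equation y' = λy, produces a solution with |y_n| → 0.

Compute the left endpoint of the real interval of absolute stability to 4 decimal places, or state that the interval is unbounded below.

left endpoint -4.0000.

Test eqn y'=λy, z=hλ:
  k1=λy_n ⇒ h·k1=z·y_n;  k2=λ(1+3/4z)y_n ⇒ h·k2=z(1+3/4z)y_n
  y_{n+1}/y_n = 1 + 2/3z + 1/3z(1+3/4z) = 1 + z + 1/4z²
  R(z) = 1 + z + 1/4z².

Boundary: |R(x)|=1, x<0.
x=-0.31: |R|=0.7140
R=1: x+1/4x²=0 ⇒ x=−4=-4.0000; min R=1−1/(4·1/4)=0.0000>−1
Confirm numerically:
  x=-3.538: |R|=0.59136 <1
  x=-2.513: |R|=0.06579 <1
  x=-2.059: |R|=0.00087 <1
  x=-1.755: |R|=0.01501 <1
  x=-4.547: |R|=1.62180 >1
  x=-4.408: |R|=1.44962 >1
  x=-4.367: |R|=1.40067 >1
So |R|<1 on (-4.0000, 0).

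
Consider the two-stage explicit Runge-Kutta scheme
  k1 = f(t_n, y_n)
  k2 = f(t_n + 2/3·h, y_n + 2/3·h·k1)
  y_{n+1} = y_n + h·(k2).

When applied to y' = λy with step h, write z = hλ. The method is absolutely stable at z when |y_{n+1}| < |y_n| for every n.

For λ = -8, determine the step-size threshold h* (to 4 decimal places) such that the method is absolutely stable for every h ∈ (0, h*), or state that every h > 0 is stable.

Set f=λy, z=hλ:
  k1=λy_n ⇒ h·k1=z·y_n;  k2=λ(1+2/3z)y_n ⇒ h·k2=z(1+2/3z)y_n
  y_{n+1}/y_n = 1 + z(1+2/3z) = 1 + z + 2/3z²
  Hence R(z) = 1 + z + 2/3z².

Boundary: |R(x)|=1, x<0.
x=-0.66: |R|=0.6304
R=1: x+2/3x²=0 ⇒ x=−3/2=-1.5000; min R=1−1/(4·2/3)=0.6250>−1
Confirm numerically:
  x=-1.466: |R|=0.96677 <1
  x=-1.205: |R|=0.76302 <1
  x=-0.964: |R|=0.65553 <1
  x=-0.635: |R|=0.63382 <1
  x=-2.041: |R|=1.73612 >1
  x=-1.965: |R|=1.60915 >1
  x=-1.567: |R|=1.06999 >1
Stable set (-1.5000, 0).

(-1.5000,0); λ=-8 ⇒ h* = (3/2)/8 = 0.1875.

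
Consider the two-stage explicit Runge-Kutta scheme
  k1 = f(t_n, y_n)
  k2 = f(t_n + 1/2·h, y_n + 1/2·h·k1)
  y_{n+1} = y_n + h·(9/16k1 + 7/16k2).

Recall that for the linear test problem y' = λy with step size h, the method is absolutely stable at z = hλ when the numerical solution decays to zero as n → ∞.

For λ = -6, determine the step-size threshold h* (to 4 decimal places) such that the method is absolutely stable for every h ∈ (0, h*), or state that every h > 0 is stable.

(-4.5714,0); λ=-6 ⇒ h* = (32/7)/6 = 0.7619.

On y'=λy, z=hλ:
  k1=λy_n ⇒ h·k1=z·y_n;  k2=λ(1+1/2z)y_n ⇒ h·k2=z(1+1/2z)y_n
  y_{n+1}/y_n = 1 + 9/16z + 7/16z(1+1/2z) = 1 + z + 7/32z²
  R(z) = 1 + z + 7/32z².

Need |R(x)|<1, x<0.
x=-1.7: |R|=0.0678
R=1: x+7/32x²=0 ⇒ x=−32/7=-4.5714; min R=1−1/(4·7/32)=-0.1429>−1
Confirm numerically:
  x=-4.474: |R|=0.90465 <1
  x=-4.253: |R|=0.70375 <1
  x=-3.165: |R|=0.02627 <1
  x=-2.764: |R|=0.09282 <1
  x=-4.944: |R|=1.40294 >1
  x=-4.897: |R|=1.34876 >1
Stable set (-4.5714, 0).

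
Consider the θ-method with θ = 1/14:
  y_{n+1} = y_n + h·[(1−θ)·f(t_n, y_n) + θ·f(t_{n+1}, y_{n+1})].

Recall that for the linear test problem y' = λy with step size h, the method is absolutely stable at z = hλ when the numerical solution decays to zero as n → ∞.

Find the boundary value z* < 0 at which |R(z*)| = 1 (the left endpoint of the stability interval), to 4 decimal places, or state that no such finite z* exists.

z* = -2.3333.

Test eqn y'=λy, z=hλ:
  y_{n+1} = y_n + z·[13/14·y_n + 1/14·y_{n+1}] ⇒ (1 − 1/14z)y_{n+1} = (1 + 13/14z)y_n
  ⇒ R(z) = (1 + 13/14z)/(1 − 1/14z).

Boundary: |R(x)|=1, x<0.
x=-1.54: |R|=0.3874
R=−1: 1+13/14x = −1+1/14x ⇒ -6/7x=2 ⇒ x=2/(-6/7)=-2.3333
Confirm numerically:
  x=-2.228: |R|=0.92211 <1
  x=-1.541: |R|=0.38820 <1
  x=-1.074: |R|=0.00252 <1
  x=-1.051: |R|=0.02239 <1
  x=-2.735: |R|=1.28802 >1
  x=-2.447: |R|=1.08293 >1
So |R|<1 on (-2.3333, 0).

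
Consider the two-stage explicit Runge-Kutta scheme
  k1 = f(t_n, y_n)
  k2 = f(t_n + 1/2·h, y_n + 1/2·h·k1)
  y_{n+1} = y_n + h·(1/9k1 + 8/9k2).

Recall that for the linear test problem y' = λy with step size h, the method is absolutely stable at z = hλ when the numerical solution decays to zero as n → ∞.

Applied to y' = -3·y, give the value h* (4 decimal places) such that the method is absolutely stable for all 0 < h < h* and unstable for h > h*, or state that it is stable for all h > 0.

Set f=λy, z=hλ:
  k1=λy_n ⇒ h·k1=z·y_n;  k2=λ(1+1/2z)y_n ⇒ h·k2=z(1+1/2z)y_n
  y_{n+1}/y_n = 1 + 1/9z + 8/9z(1+1/2z) = 1 + z + 4/9z²
  ⇒ R(z) = 1 + z + 4/9z².

Boundary: |R(x)|=1, x<0.
x=-0.32: |R|=0.7255
R=1: x+4/9x²=0 ⇒ x=−9/4=-2.2500; min R=1−1/(4·4/9)=0.4375>−1
Confirm numerically:
  x=-2.037: |R|=0.80716 <1
  x=-1.395: |R|=0.46990 <1
  x=-0.971: |R|=0.44804 <1
  x=-2.472: |R|=1.24390 >1
  x=-2.292: |R|=1.04278 >1
  x=-2.273: |R|=1.02324 >1
Interval (-2.2500, 0).

(-2.2500,0); λ=-3 ⇒ h* = (9/4)/3 = 0.7500.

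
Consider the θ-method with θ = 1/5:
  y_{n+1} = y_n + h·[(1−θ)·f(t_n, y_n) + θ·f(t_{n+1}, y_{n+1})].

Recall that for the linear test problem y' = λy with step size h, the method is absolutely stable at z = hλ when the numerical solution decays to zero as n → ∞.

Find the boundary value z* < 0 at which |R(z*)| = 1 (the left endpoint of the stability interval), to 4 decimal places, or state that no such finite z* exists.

left endpoint -3.3333.

With y'=λy (z=hλ):
  y_{n+1} = y_n + z·[4/5·y_n + 1/5·y_{n+1}] ⇒ (1 − 1/5z)y_{n+1} = (1 + 4/5z)y_n
  so R(z) = (1 + 4/5z)/(1 − 1/5z).

Need |R(x)|<1, x<0.
x=-1.21: |R|=0.0258
R=−1: 1+4/5x = −1+1/5x ⇒ -3/5x=2 ⇒ x=2/(-3/5)=-3.3333
Confirm numerically:
  x=-2.755: |R|=0.77627 <1
  x=-2.456: |R|=0.64700 <1
  x=-1.939: |R|=0.39718 <1
  x=-1.789: |R|=0.31757 <1
  x=-3.930: |R|=1.20045 >1
  x=-3.903: |R|=1.19196 >1
  x=-3.865: |R|=1.17992 >1
So |R|<1 on (-3.3333, 0).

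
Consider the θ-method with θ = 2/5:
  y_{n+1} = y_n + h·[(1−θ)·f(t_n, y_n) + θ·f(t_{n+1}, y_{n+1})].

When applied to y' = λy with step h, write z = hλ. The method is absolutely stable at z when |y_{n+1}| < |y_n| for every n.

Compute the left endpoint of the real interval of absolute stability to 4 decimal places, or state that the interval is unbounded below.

Test eqn y'=λy, z=hλ:
  y_{n+1} = y_n + z·[3/5·y_n + 2/5·y_{n+1}] ⇒ (1 − 2/5z)y_{n+1} = (1 + 3/5z)y_n
  so R(z) = (1 + 3/5z)/(1 − 2/5z).

Need |R(x)|<1, x<0.
x=-1.58: |R|=0.0319
R=−1: 1+3/5x = −1+2/5x ⇒ -1/5x=2 ⇒ x=2/(-1/5)=-10.0000
Confirm numerically:
  x=-7.688: |R|=0.88653 <1
  x=-6.417: |R|=0.79909 <1
  x=-5.772: |R|=0.74444 <1
  x=-10.321: |R|=1.01252 >1
  x=-10.251: |R|=1.00984 >1
  x=-10.217: |R|=1.00853 >1
Interval (-10.0000, 0).

z* = -10.0000.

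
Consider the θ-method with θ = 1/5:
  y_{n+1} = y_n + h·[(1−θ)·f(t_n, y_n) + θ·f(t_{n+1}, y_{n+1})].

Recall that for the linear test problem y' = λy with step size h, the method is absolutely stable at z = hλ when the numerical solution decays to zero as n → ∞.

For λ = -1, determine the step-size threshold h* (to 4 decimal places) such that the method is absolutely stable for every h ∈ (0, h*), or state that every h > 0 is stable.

(-3.3333,0); λ=-1 ⇒ h* = (10/3)/1 = 3.3333.

On y'=λy, z=hλ:
  y_{n+1} = y_n + z·[4/5·y_n + 1/5·y_{n+1}] ⇒ (1 − 1/5z)y_{n+1} = (1 + 4/5z)y_n
  R(z) = (1 + 4/5z)/(1 − 1/5z).

Find x<0 with |R(x)|<1.
x=-0.73: |R|=0.3630
R=−1: 1+4/5x = −1+1/5x ⇒ -3/5x=2 ⇒ x=2/(-3/5)=-3.3333
Confirm numerically:
  x=-2.711: |R|=0.75788 <1
  x=-2.468: |R|=0.65238 <1
  x=-2.465: |R|=0.65104 <1
  x=-3.593: |R|=1.09066 >1
  x=-3.458: |R|=1.04422 >1
Interval (-3.3333, 0).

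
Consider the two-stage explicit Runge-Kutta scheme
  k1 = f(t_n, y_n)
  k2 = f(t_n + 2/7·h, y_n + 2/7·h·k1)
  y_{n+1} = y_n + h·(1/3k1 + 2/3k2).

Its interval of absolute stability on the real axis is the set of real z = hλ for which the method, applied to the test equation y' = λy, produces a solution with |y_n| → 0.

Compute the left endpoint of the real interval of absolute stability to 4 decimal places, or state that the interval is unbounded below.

left endpoint -5.2500.

Set f=λy, z=hλ:
  k1=λy_n ⇒ h·k1=z·y_n;  k2=λ(1+2/7z)y_n ⇒ h·k2=z(1+2/7z)y_n
  y_{n+1}/y_n = 1 + 1/3z + 2/3z(1+2/7z) = 1 + z + 4/21z²
  so R(z) = 1 + z + 4/21z².

Find x<0 with |R(x)|<1.
x=-0.69: |R|=0.4007
R=1: x+4/21x²=0 ⇒ x=−21/4=-5.2500; min R=1−1/(4·4/21)=-0.3125>−1
Confirm numerically:
  x=-3.202: |R|=0.24908 <1
  x=-3.179: |R|=0.25404 <1
  x=-2.878: |R|=0.30031 <1
  x=-2.274: |R|=0.28903 <1
  x=-5.722: |R|=1.51444 >1
  x=-5.659: |R|=1.44086 >1
So |R|<1 on (-5.2500, 0).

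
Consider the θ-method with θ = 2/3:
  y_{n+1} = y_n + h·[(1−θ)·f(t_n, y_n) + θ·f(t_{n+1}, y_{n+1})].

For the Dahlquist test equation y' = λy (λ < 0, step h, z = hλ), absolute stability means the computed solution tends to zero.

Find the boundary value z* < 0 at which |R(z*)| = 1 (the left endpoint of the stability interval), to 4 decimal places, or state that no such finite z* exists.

unbounded; (−∞, 0).

With y'=λy (z=hλ):
  y_{n+1} = y_n + z·[1/3·y_n + 2/3·y_{n+1}] ⇒ (1 − 2/3z)y_{n+1} = (1 + 1/3z)y_n
  so R(z) = (1 + 1/3z)/(1 − 2/3z).

Find x<0 with |R(x)|<1.
x=-0.51: |R|=0.6194
x=-2: |R|=0.1429
x=-10: |R|=0.3043
x=-100: |R|=0.4778
θ=2/3≥1/2 ⇒ |1+1/3x|<|1−2/3x| ∀x<0 ⇒ stable on all of ℝ⁻.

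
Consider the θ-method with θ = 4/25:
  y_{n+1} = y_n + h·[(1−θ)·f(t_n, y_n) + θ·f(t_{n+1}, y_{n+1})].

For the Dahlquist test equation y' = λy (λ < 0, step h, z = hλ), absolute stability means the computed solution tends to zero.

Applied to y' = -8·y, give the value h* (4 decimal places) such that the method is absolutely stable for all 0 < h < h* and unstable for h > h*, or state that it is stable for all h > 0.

Test eqn y'=λy, z=hλ:
  y_{n+1} = y_n + z·[21/25·y_n + 4/25·y_{n+1}] ⇒ (1 − 4/25z)y_{n+1} = (1 + 21/25z)y_n
  so R(z) = (1 + 21/25z)/(1 − 4/25z).

Find x<0 with |R(x)|<1.
x=-0.45: |R|=0.5802
R=−1: 1+21/25x = −1+4/25x ⇒ -17/25x=2 ⇒ x=2/(-17/25)=-2.9412
Confirm numerically:
  x=-2.614: |R|=0.84313 <1
  x=-1.618: |R|=0.28527 <1
  x=-1.411: |R|=0.15112 <1
  x=-3.343: |R|=1.17802 >1
  x=-3.270: |R|=1.14680 >1
Interval (-2.9412, 0).

(-2.9412,0); λ=-8 ⇒ h* = (50/17)/8 = 0.3676.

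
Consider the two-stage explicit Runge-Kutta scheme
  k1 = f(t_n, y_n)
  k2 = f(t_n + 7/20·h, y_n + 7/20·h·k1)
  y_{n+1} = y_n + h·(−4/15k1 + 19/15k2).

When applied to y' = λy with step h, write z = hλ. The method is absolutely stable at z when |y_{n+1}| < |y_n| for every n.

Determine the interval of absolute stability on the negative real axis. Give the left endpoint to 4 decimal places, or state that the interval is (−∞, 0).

(-2.2556, 0).

Test eqn y'=λy, z=hλ:
  k1=λy_n ⇒ h·k1=z·y_n;  k2=λ(1+7/20z)y_n ⇒ h·k2=z(1+7/20z)y_n
  y_{n+1}/y_n = 1 − 4/15z + 19/15z(1+7/20z) = 1 + z + 133/300z²
  ⇒ R(z) = 1 + z + 133/300z².

Need |R(x)|<1, x<0.
x=-1.27: |R|=0.4451
R=1: x+133/300x²=0 ⇒ x=−300/133=-2.2556; min R=1−1/(4·133/300)=0.4361>−1
Confirm numerically:
  x=-1.849: |R|=0.66667 <1
  x=-1.734: |R|=0.59900 <1
  x=-1.550: |R|=0.51511 <1
  x=-2.598: |R|=1.39432 >1
  x=-2.591: |R|=1.38522 >1
  x=-2.541: |R|=1.32146 >1
Stable set (-2.2556, 0).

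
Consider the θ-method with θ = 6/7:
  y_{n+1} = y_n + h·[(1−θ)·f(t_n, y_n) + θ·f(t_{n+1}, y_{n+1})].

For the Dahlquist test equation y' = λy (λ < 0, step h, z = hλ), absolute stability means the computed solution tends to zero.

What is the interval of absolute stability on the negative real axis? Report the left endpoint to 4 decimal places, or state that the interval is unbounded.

(−∞, 0) — no finite endpoint.

Test eqn y'=λy, z=hλ:
  y_{n+1} = y_n + z·[1/7·y_n + 6/7·y_{n+1}] ⇒ (1 − 6/7z)y_{n+1} = (1 + 1/7z)y_n
  R(z) = (1 + 1/7z)/(1 − 6/7z).

Find x<0 with |R(x)|<1.
x=-0.35: |R|=0.7308
x=-2: |R|=0.2632
x=-10: |R|=0.0448
x=-100: |R|=0.1532
θ=6/7≥1/2 ⇒ |1+1/7x|<|1−6/7x| ∀x<0 ⇒ unbounded interval.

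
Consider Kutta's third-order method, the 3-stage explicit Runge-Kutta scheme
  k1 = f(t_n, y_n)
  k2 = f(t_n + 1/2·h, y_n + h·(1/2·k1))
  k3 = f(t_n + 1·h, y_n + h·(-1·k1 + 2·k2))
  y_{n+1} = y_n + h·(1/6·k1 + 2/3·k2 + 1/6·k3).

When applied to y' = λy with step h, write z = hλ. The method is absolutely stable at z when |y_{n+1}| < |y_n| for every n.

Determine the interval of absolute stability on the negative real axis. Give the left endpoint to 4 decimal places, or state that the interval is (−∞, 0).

(-2.5127, 0).

On y'=λy, z=hλ:
  order 3, 3-stage ⇒ R(z)=1+z+z^2/2+z^3/6
  (e.g. R(-1.05)=0.30831, |R|=0.30831)

Find x<0 with |R(x)|<1.
x=-1.05: |R|=0.3083
|R(-2.19)|=0.5425 |R(-2.13)|=0.4721 |R(-1.21)|=0.2268
Bisect:
  x_lo=-3.2766 |R|=2.7715  x_hi=-0.2748 |R|=0.7595
  mid=-1.77571 |R|=0.13231 →hi
  mid=-2.52614 |R|=1.02216 →lo
  mid=-2.15092 |R|=0.49622 →hi
  mid=-2.33853 |R|=0.73563 →hi
  mid=-2.43234 |R|=0.87260 →hi
  mid=-2.47924 |R|=0.94575 →hi
  mid=-2.50269 |R|=0.98354 →hi
  mid=-2.51442 |R|=1.00275 →lo
  ...
  [-2.51277,-2.51258] ⇒ x*=-2.5127
Interval (-2.5127, 0).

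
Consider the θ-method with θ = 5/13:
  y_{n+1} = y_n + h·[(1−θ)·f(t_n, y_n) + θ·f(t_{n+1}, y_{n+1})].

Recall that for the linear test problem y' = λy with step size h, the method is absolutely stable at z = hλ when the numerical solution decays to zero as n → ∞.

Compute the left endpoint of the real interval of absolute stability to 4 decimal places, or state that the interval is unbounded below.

Test eqn y'=λy, z=hλ:
  y_{n+1} = y_n + z·[8/13·y_n + 5/13·y_{n+1}] ⇒ (1 − 5/13z)y_{n+1} = (1 + 8/13z)y_n
  Hence R(z) = (1 + 8/13z)/(1 − 5/13z).

Find x<0 with |R(x)|<1.
x=-1.59: |R|=0.0134
R=−1: 1+8/13x = −1+5/13x ⇒ -3/13x=2 ⇒ x=2/(-3/13)=-8.6667
Confirm numerically:
  x=-8.146: |R|=0.97093 <1
  x=-7.325: |R|=0.91889 <1
  x=-3.877: |R|=0.55631 <1
  x=-9.046: |R|=1.01954 >1
  x=-8.884: |R|=1.01135 >1
  x=-8.862: |R|=1.01023 >1
Interval (-8.6667, 0).

z* = -8.6667.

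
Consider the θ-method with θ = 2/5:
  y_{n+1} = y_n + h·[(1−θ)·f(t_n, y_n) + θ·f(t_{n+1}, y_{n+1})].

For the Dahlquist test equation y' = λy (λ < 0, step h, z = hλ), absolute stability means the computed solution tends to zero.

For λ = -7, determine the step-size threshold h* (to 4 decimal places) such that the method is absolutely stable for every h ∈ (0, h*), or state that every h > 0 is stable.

(-10.0000,0); λ=-7 ⇒ h* = (10)/7 = 1.4286.

On y'=λy, z=hλ:
  y_{n+1} = y_n + z·[3/5·y_n + 2/5·y_{n+1}] ⇒ (1 − 2/5z)y_{n+1} = (1 + 3/5z)y_n
  so R(z) = (1 + 3/5z)/(1 − 2/5z).

Need |R(x)|<1, x<0.
x=-1.53: |R|=0.0509
R=−1: 1+3/5x = −1+2/5x ⇒ -1/5x=2 ⇒ x=2/(-1/5)=-10.0000
Confirm numerically:
  x=-9.234: |R|=0.96736 <1
  x=-8.133: |R|=0.91221 <1
  x=-6.707: |R|=0.82117 <1
  x=-4.337: |R|=0.58586 <1
  x=-10.479: |R|=1.01845 >1
  x=-10.079: |R|=1.00314 >1
Stable set (-10.0000, 0).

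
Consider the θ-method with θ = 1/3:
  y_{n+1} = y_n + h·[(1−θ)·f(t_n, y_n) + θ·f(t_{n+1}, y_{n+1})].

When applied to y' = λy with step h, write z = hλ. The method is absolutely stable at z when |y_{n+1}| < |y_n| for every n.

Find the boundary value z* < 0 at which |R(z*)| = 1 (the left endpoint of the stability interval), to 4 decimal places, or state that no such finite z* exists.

left endpoint -6.0000.

On y'=λy, z=hλ:
  y_{n+1} = y_n + z·[2/3·y_n + 1/3·y_{n+1}] ⇒ (1 − 1/3z)y_{n+1} = (1 + 2/3z)y_n
  ⇒ R(z) = (1 + 2/3z)/(1 − 1/3z).

Boundary: |R(x)|=1, x<0.
x=-0.34: |R|=0.6946
R=−1: 1+2/3x = −1+1/3x ⇒ -1/3x=2 ⇒ x=2/(-1/3)=-6.0000
Confirm numerically:
  x=-5.393: |R|=0.92768 <1
  x=-3.850: |R|=0.68613 <1
  x=-3.372: |R|=0.58757 <1
  x=-2.743: |R|=0.43287 <1
  x=-6.142: |R|=1.01553 >1
  x=-6.103: |R|=1.01131 >1
Interval (-6.0000, 0).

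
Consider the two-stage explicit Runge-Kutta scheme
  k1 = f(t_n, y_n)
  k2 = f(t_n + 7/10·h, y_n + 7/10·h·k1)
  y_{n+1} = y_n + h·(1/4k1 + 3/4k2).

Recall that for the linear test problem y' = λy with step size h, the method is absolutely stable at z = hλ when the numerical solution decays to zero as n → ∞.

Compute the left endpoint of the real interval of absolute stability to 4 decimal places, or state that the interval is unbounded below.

z* = -1.9048.

On y'=λy, z=hλ:
  k1=λy_n ⇒ h·k1=z·y_n;  k2=λ(1+7/10z)y_n ⇒ h·k2=z(1+7/10z)y_n
  y_{n+1}/y_n = 1 + 1/4z + 3/4z(1+7/10z) = 1 + z + 21/40z²
  R(z) = 1 + z + 21/40z².

Need |R(x)|<1, x<0.
x=-1.24: |R|=0.5672
R=1: x+21/40x²=0 ⇒ x=−40/21=-1.9048; min R=1−1/(4·21/40)=0.5238>−1
Confirm numerically:
  x=-1.617: |R|=0.75571 <1
  x=-1.317: |R|=0.59361 <1
  x=-1.286: |R|=0.58224 <1
  x=-2.242: |R|=1.39695 >1
  x=-2.086: |R|=1.19848 >1
So |R|<1 on (-1.9048, 0).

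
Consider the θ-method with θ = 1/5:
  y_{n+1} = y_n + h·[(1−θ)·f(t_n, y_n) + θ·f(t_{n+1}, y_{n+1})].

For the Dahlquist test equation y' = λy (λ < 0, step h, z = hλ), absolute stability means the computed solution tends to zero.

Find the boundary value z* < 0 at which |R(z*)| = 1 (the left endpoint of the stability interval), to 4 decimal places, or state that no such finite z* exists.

left endpoint -3.3333.

On y'=λy, z=hλ:
  y_{n+1} = y_n + z·[4/5·y_n + 1/5·y_{n+1}] ⇒ (1 − 1/5z)y_{n+1} = (1 + 4/5z)y_n
  Hence R(z) = (1 + 4/5z)/(1 − 1/5z).

Solve |R(x)|<1 on ℝ⁻.
x=-1.26: |R|=0.0064
R=−1: 1+4/5x = −1+1/5x ⇒ -3/5x=2 ⇒ x=2/(-3/5)=-3.3333
Confirm numerically:
  x=-2.990: |R|=0.87109 <1
  x=-2.699: |R|=0.75283 <1
  x=-2.664: |R|=0.73800 <1
  x=-3.933: |R|=1.20139 >1
  x=-3.803: |R|=1.16006 >1
  x=-3.481: |R|=1.05223 >1
Stable set (-3.3333, 0).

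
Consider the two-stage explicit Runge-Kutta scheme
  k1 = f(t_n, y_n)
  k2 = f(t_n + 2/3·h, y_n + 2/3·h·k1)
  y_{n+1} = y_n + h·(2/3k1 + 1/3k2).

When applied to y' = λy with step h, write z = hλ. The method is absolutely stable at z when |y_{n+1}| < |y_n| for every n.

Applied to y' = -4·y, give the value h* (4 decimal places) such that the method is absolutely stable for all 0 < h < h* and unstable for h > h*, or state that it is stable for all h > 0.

With y'=λy (z=hλ):
  k1=λy_n ⇒ h·k1=z·y_n;  k2=λ(1+2/3z)y_n ⇒ h·k2=z(1+2/3z)y_n
  y_{n+1}/y_n = 1 + 2/3z + 1/3z(1+2/3z) = 1 + z + 2/9z²
  so R(z) = 1 + z + 2/9z².

Solve |R(x)|<1 on ℝ⁻.
x=-1.57: |R|=0.0222
R=1: x+2/9x²=0 ⇒ x=−9/2=-4.5000; min R=1−1/(4·2/9)=-0.1250>−1
Confirm numerically:
  x=-3.788: |R|=0.40065 <1
  x=-2.437: |R|=0.11723 <1
  x=-2.185: |R|=0.12406 <1
  x=-1.888: |R|=0.09588 <1
  x=-4.877: |R|=1.40858 >1
  x=-4.720: |R|=1.23076 >1
Stable set (-4.5000, 0).

(-4.5000,0); λ=-4 ⇒ h* = (9/2)/4 = 1.1250.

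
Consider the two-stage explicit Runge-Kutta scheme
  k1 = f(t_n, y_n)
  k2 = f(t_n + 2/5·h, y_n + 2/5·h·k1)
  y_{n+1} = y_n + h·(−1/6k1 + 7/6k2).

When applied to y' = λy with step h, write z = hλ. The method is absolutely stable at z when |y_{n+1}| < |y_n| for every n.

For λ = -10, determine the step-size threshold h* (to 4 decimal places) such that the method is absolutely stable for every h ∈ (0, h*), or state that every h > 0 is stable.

On y'=λy, z=hλ:
  k1=λy_n ⇒ h·k1=z·y_n;  k2=λ(1+2/5z)y_n ⇒ h·k2=z(1+2/5z)y_n
  y_{n+1}/y_n = 1 − 1/6z + 7/6z(1+2/5z) = 1 + z + 7/15z²
  R(z) = 1 + z + 7/15z².

Solve |R(x)|<1 on ℝ⁻.
x=-1.2: |R|=0.4720
R=1: x+7/15x²=0 ⇒ x=−15/7=-2.1429; min R=1−1/(4·7/15)=0.4643>−1
Confirm numerically:
  x=-1.971: |R|=0.84193 <1
  x=-1.472: |R|=0.53917 <1
  x=-1.343: |R|=0.49870 <1
  x=-1.080: |R|=0.46432 <1
  x=-2.566: |R|=1.50670 >1
  x=-2.516: |R|=1.43812 >1
  x=-2.330: |R|=1.20349 >1
Stable set (-2.1429, 0).

(-2.1429,0); λ=-10 ⇒ h* = (15/7)/10 = 0.2143.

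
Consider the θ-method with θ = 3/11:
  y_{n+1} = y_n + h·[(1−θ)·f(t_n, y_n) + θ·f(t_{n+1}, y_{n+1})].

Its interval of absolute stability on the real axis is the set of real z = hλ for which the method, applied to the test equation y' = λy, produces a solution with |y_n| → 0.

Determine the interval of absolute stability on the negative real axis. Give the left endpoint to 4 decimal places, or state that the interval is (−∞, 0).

z∈(-4.4000,0).

Test eqn y'=λy, z=hλ:
  y_{n+1} = y_n + z·[8/11·y_n + 3/11·y_{n+1}] ⇒ (1 − 3/11z)y_{n+1} = (1 + 8/11z)y_n
  R(z) = (1 + 8/11z)/(1 − 3/11z).

Find x<0 with |R(x)|<1.
x=-1.1: |R|=0.1538
R=−1: 1+8/11x = −1+3/11x ⇒ -5/11x=2 ⇒ x=2/(-5/11)=-4.4000
Confirm numerically:
  x=-4.236: |R|=0.96541 <1
  x=-3.974: |R|=0.90708 <1
  x=-3.493: |R|=0.78886 <1
  x=-2.702: |R|=0.55564 <1
  x=-4.813: |R|=1.08117 >1
  x=-4.685: |R|=1.05687 >1
Stable set (-4.4000, 0).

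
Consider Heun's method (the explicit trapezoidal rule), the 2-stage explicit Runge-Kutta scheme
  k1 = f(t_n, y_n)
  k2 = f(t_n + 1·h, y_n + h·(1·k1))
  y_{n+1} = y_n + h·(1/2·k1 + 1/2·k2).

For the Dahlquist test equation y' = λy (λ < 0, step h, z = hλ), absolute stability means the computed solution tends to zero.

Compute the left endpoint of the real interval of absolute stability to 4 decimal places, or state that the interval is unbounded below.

z* = -2.0000.

Set f=λy, z=hλ:
  order 2, 2-stage ⇒ R(z)=1+z+z^2/2
  (e.g. R(-1.62)=0.69220, |R|=0.69220)

Need |R(x)|<1, x<0.
x=-1.62: |R|=0.6922
|R(-1.46)|=0.6058 |R(-1.4)|=0.5800 |R(-1.09)|=0.5040
Bisect:
  x_lo=-2.3082 |R|=1.3557  x_hi=-0.2270 |R|=0.7988
  mid=-1.26761 |R|=0.53581 →hi
  mid=-1.78792 |R|=0.81041 →hi
  mid=-2.04807 |R|=1.04923 →lo
  mid=-1.91799 |R|=0.92136 →hi
  mid=-1.98303 |R|=0.98318 →hi
  mid=-2.01555 |R|=1.01567 →lo
  mid=-1.99929 |R|=0.99929 →hi
  ...
  [-2.00005,-1.99993] ⇒ x*=-2.0000
Stable set (-2.0000, 0).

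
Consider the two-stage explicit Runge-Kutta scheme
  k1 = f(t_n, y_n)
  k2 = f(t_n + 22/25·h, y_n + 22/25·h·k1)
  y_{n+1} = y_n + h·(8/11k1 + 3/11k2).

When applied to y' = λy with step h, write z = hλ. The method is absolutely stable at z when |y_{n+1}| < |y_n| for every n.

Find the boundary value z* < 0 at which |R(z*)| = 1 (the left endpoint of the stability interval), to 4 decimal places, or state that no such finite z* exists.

left endpoint -4.1667.

Set f=λy, z=hλ:
  k1=λy_n ⇒ h·k1=z·y_n;  k2=λ(1+22/25z)y_n ⇒ h·k2=z(1+22/25z)y_n
  y_{n+1}/y_n = 1 + 8/11z + 3/11z(1+22/25z) = 1 + z + 6/25z²
  so R(z) = 1 + z + 6/25z².

Boundary: |R(x)|=1, x<0.
x=-1.55: |R|=0.0266
R=1: x+6/25x²=0 ⇒ x=−25/6=-4.1667; min R=1−1/(4·6/25)=-0.0417>−1
Confirm numerically:
  x=-4.081: |R|=0.91609 <1
  x=-2.943: |R|=0.13570 <1
  x=-2.003: |R|=0.04012 <1
  x=-1.969: |R|=0.03853 <1
  x=-4.671: |R|=1.56538 >1
  x=-4.632: |R|=1.51730 >1
So |R|<1 on (-4.1667, 0).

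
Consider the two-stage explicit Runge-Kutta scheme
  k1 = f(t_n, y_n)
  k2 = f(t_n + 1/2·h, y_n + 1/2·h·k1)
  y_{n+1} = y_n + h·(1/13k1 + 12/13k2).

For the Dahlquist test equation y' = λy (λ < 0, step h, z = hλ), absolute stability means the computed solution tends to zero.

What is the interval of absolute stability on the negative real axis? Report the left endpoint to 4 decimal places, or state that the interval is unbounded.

z∈(-2.1667,0).

Set f=λy, z=hλ:
  k1=λy_n ⇒ h·k1=z·y_n;  k2=λ(1+1/2z)y_n ⇒ h·k2=z(1+1/2z)y_n
  y_{n+1}/y_n = 1 + 1/13z + 12/13z(1+1/2z) = 1 + z + 6/13z²
  Hence R(z) = 1 + z + 6/13z².

Boundary: |R(x)|=1, x<0.
x=-0.64: |R|=0.5490
R=1: x+6/13x²=0 ⇒ x=−13/6=-2.1667; min R=1−1/(4·6/13)=0.4583>−1
Confirm numerically:
  x=-1.168: |R|=0.46164 <1
  x=-1.120: |R|=0.45895 <1
  x=-1.037: |R|=0.45932 <1
  x=-2.726: |R|=1.70373 >1
  x=-2.462: |R|=1.33559 >1
  x=-2.422: |R|=1.28542 >1
Interval (-2.1667, 0).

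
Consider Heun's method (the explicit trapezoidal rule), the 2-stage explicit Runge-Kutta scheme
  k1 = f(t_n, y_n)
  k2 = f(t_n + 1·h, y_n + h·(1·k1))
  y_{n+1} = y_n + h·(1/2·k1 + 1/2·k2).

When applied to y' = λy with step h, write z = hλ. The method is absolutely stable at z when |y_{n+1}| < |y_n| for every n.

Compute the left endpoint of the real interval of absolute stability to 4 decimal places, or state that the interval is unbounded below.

With y'=λy (z=hλ):
  order 2, 2-stage ⇒ R(z)=1+z+z^2/2
  (e.g. R(-0.91)=0.50405, |R|=0.50405)

Solve |R(x)|<1 on ℝ⁻.
x=-0.91: |R|=0.5041
|R(-1.71)|=0.7520 |R(-1.44)|=0.5968 |R(-0.75)|=0.5312
Bisect:
  x_lo=-2.4774 |R|=1.5913  x_hi=-0.2946 |R|=0.7488
  mid=-1.38596 |R|=0.57448 →hi
  mid=-1.93166 |R|=0.93399 →hi
  mid=-2.20451 |R|=1.22542 →lo
  mid=-2.06808 |R|=1.07040 →lo
  mid=-1.99987 |R|=0.99987 →hi
  mid=-2.03398 |R|=1.03455 →lo
  mid=-2.01692 |R|=1.01707 →lo
  mid=-2.00840 |R|=1.00843 →lo
  mid=-2.00413 |R|=1.00414 →lo
  mid=-2.00200 |R|=1.00200 →lo
  ...
  [-2.00000,-1.99987] ⇒ x*=-2.0000
So |R|<1 on (-2.0000, 0).

left endpoint -2.0000.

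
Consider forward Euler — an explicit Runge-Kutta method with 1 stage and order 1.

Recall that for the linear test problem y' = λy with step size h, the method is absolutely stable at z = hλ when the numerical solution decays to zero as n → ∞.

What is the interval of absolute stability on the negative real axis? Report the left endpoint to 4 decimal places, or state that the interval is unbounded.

Test eqn y'=λy, z=hλ:
  order 1, 1-stage ⇒ R(z)=1+z
  (e.g. R(-0.33)=0.67000, |R|=0.67000)

Solve |R(x)|<1 on ℝ⁻.
x=-0.33: |R|=0.6700
|R(-2.18)|=1.1800 |R(-0.71)|=0.2900 |R(-0.55)|=0.4500
Bisect:
  x_lo=-2.5172 |R|=1.5172  x_hi=-0.2671 |R|=0.7329
  mid=-1.39217 |R|=0.39217 →hi
  mid=-1.95469 |R|=0.95469 →hi
  mid=-2.23596 |R|=1.23596 →lo
  mid=-2.09532 |R|=1.09532 →lo
  mid=-2.02501 |R|=1.02501 →lo
  mid=-1.98985 |R|=0.98985 →hi
  mid=-2.00743 |R|=1.00743 →lo
  ...
  [-2.00001,-1.99988] ⇒ x*=-2.0000
Interval (-2.0000, 0).

(-2.0000, 0).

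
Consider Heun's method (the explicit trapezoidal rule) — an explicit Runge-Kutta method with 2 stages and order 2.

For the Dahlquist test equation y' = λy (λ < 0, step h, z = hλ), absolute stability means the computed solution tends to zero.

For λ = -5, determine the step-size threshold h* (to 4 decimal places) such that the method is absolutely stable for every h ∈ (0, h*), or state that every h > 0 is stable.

(-2.0000,0); λ=-5 ⇒ h* = 0.4000.

With y'=λy (z=hλ):
  order 2, 2-stage ⇒ R(z)=1+z+z^2/2
  (e.g. R(-0.6)=0.58000, |R|=0.58000)

Boundary: |R(x)|=1, x<0.
x=-0.6: |R|=0.5800
|R(-1.88)|=0.8872 |R(-1.65)|=0.7112 |R(-1.27)|=0.5364
Bisect:
  x_lo=-2.7395 |R|=2.0130  x_hi=-0.1925 |R|=0.8260
  mid=-1.46602 |R|=0.60859 →hi
  mid=-2.10278 |R|=1.10806 →lo
  mid=-1.78440 |R|=0.80764 →hi
  mid=-1.94359 |R|=0.94518 →hi
  mid=-2.02318 |R|=1.02345 →lo
  mid=-1.98339 |R|=0.98352 →hi
  mid=-2.00329 |R|=1.00329 →lo
  mid=-1.99334 |R|=0.99336 →hi
  mid=-1.99831 |R|=0.99831 →hi
  mid=-2.00080 |R|=1.00080 →lo
  ...
  [-2.00002,-1.99987] ⇒ x*=-2.0000
Interval (-2.0000, 0).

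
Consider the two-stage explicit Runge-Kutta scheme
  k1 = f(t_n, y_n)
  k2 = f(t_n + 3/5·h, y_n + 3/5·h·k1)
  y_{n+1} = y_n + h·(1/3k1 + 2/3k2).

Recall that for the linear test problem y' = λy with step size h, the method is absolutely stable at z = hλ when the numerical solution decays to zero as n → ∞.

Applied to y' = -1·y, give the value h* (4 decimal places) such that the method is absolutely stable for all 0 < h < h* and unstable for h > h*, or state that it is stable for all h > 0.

On y'=λy, z=hλ:
  k1=λy_n ⇒ h·k1=z·y_n;  k2=λ(1+3/5z)y_n ⇒ h·k2=z(1+3/5z)y_n
  y_{n+1}/y_n = 1 + 1/3z + 2/3z(1+3/5z) = 1 + z + 2/5z²
  R(z) = 1 + z + 2/5z².

Need |R(x)|<1, x<0.
x=-1.62: |R|=0.4298
R=1: x+2/5x²=0 ⇒ x=−5/2=-2.5000; min R=1−1/(4·2/5)=0.3750>−1
Confirm numerically:
  x=-2.333: |R|=0.84416 <1
  x=-1.926: |R|=0.55779 <1
  x=-1.915: |R|=0.55189 <1
  x=-1.568: |R|=0.41545 <1
  x=-2.586: |R|=1.08896 >1
  x=-2.569: |R|=1.07090 >1
Interval (-2.5000, 0).

(-2.5000,0); λ=-1 ⇒ h* = (5/2)/1 = 2.5000.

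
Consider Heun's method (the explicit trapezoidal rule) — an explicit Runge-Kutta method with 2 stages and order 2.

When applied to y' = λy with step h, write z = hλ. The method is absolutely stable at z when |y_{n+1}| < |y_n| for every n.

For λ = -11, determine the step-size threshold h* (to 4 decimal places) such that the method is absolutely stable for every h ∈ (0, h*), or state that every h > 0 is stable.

On y'=λy, z=hλ:
  order 2, 2-stage ⇒ R(z)=1+z+z^2/2
  (e.g. R(-1.66)=0.71780, |R|=0.71780)

Boundary: |R(x)|=1, x<0.
x=-1.66: |R|=0.7178
|R(-2.37)|=1.4385 |R(-0.94)|=0.5018 |R(-0.72)|=0.5392
Bisect:
  x_lo=-2.6196 |R|=1.8116  x_hi=-0.3484 |R|=0.7123
  mid=-1.48399 |R|=0.61712 →hi
  mid=-2.05180 |R|=1.05315 →lo
  mid=-1.76790 |R|=0.79483 →hi
  mid=-1.90985 |R|=0.91391 →hi
  mid=-1.98083 |R|=0.98101 →hi
  mid=-2.01632 |R|=1.01645 →lo
  mid=-1.99857 |R|=0.99857 →hi
  ...
  [-2.00010,-1.99996] ⇒ x*=-2.0000
Interval (-2.0000, 0).

(-2.0000,0); λ=-11 ⇒ h* = 0.1818.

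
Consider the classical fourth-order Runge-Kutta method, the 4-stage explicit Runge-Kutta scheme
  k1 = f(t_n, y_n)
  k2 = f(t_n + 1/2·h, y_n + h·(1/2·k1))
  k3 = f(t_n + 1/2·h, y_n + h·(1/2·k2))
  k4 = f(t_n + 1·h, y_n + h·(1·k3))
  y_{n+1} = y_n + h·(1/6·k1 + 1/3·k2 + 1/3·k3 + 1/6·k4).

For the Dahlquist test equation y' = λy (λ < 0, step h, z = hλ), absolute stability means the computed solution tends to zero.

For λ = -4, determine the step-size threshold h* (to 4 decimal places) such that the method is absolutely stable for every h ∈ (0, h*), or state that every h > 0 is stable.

On y'=λy, z=hλ:
  order 4, 4-stage ⇒ R(z)=1+z+z^2/2+z^3/6+z^4/24
  (e.g. R(-1.16)=0.32809, |R|=0.32809)

Boundary: |R(x)|=1, x<0.
x=-1.16: |R|=0.3281
|R(-3.12)|=1.6336 |R(-3.1)|=1.5878 |R(-2.91)|=1.2049
Bisect:
  x_lo=-3.1670 |R|=1.7453  x_hi=-0.3892 |R|=0.6777
  mid=-1.77807 |R|=0.28226 →hi
  mid=-2.47252 |R|=0.62213 →hi
  mid=-2.81974 |R|=1.05319 →lo
  mid=-2.64613 |R|=0.80967 →hi
  mid=-2.73293 |R|=0.92388 →hi
  mid=-2.77633 |R|=0.98658 →hi
  mid=-2.79804 |R|=1.01938 →lo
  ...
  [-2.78532,-2.78515] ⇒ x*=-2.7853
Stable set (-2.7853, 0).

(-2.7853,0); λ=-4 ⇒ h* = 0.6963.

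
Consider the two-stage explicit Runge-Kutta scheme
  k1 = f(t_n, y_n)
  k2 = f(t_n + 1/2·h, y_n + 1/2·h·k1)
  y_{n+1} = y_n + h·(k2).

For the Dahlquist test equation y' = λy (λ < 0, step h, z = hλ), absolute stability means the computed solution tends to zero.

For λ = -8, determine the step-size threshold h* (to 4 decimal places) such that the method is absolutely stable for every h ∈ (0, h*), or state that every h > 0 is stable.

(-2.0000,0); λ=-8 ⇒ h* = (2)/8 = 0.2500.

On y'=λy, z=hλ:
  k1=λy_n ⇒ h·k1=z·y_n;  k2=λ(1+1/2z)y_n ⇒ h·k2=z(1+1/2z)y_n
  y_{n+1}/y_n = 1 + z(1+1/2z) = 1 + z + 1/2z²
  R(z) = 1 + z + 1/2z².

Solve |R(x)|<1 on ℝ⁻.
x=-0.37: |R|=0.6985
R=1: x+1/2x²=0 ⇒ x=−2=-2.0000; min R=1−1/(4·1/2)=0.5000>−1
Confirm numerically:
  x=-1.930: |R|=0.93245 <1
  x=-1.327: |R|=0.55346 <1
  x=-0.955: |R|=0.50101 <1
  x=-2.246: |R|=1.27626 >1
  x=-2.218: |R|=1.24176 >1
  x=-2.066: |R|=1.06818 >1
So |R|<1 on (-2.0000, 0).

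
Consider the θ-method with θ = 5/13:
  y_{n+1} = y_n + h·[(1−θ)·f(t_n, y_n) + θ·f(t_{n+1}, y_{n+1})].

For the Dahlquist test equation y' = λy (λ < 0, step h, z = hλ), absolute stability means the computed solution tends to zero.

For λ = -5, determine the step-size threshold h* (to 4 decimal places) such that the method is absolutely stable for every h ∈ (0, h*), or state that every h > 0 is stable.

With y'=λy (z=hλ):
  y_{n+1} = y_n + z·[8/13·y_n + 5/13·y_{n+1}] ⇒ (1 − 5/13z)y_{n+1} = (1 + 8/13z)y_n
  Hence R(z) = (1 + 8/13z)/(1 − 5/13z).

Find x<0 with |R(x)|<1.
x=-1.18: |R|=0.1884
R=−1: 1+8/13x = −1+5/13x ⇒ -3/13x=2 ⇒ x=2/(-3/13)=-8.6667
Confirm numerically:
  x=-7.134: |R|=0.90553 <1
  x=-6.435: |R|=0.85180 <1
  x=-3.740: |R|=0.53375 <1
  x=-9.194: |R|=1.02683 >1
  x=-8.943: |R|=1.01436 >1
Interval (-8.6667, 0).

(-8.6667,0); λ=-5 ⇒ h* = (26/3)/5 = 1.7333.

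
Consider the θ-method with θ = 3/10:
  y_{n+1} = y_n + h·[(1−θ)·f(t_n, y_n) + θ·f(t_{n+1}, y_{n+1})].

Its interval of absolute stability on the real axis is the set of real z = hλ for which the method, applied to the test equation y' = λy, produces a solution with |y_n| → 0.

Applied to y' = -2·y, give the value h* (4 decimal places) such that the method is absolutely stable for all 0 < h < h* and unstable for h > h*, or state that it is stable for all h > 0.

On y'=λy, z=hλ:
  y_{n+1} = y_n + z·[7/10·y_n + 3/10·y_{n+1}] ⇒ (1 − 3/10z)y_{n+1} = (1 + 7/10z)y_n
  ⇒ R(z) = (1 + 7/10z)/(1 − 3/10z).

Need |R(x)|<1, x<0.
x=-1.23: |R|=0.1015
R=−1: 1+7/10x = −1+3/10x ⇒ -2/5x=2 ⇒ x=2/(-2/5)=-5.0000
Confirm numerically:
  x=-4.478: |R|=0.91090 <1
  x=-3.681: |R|=0.74928 <1
  x=-2.328: |R|=0.37070 <1
  x=-5.501: |R|=1.07561 >1
  x=-5.313: |R|=1.04827 >1
  x=-5.289: |R|=1.04469 >1
Stable set (-5.0000, 0).

(-5.0000,0); λ=-2 ⇒ h* = (5)/2 = 2.5000.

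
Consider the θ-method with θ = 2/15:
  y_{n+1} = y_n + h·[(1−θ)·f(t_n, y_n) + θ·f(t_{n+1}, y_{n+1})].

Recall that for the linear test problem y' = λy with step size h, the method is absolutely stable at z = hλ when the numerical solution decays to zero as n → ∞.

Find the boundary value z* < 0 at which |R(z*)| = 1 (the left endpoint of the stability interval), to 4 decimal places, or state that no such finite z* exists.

left endpoint -2.7273.

On y'=λy, z=hλ:
  y_{n+1} = y_n + z·[13/15·y_n + 2/15·y_{n+1}] ⇒ (1 − 2/15z)y_{n+1} = (1 + 13/15z)y_n
  R(z) = (1 + 13/15z)/(1 − 2/15z).

Find x<0 with |R(x)|<1.
x=-1.77: |R|=0.4320
R=−1: 1+13/15x = −1+2/15x ⇒ -11/15x=2 ⇒ x=2/(-11/15)=-2.7273
Confirm numerically:
  x=-2.498: |R|=0.87387 <1
  x=-2.351: |R|=0.78992 <1
  x=-2.045: |R|=0.60686 <1
  x=-2.975: |R|=1.13007 >1
  x=-2.858: |R|=1.06941 >1
Stable set (-2.7273, 0).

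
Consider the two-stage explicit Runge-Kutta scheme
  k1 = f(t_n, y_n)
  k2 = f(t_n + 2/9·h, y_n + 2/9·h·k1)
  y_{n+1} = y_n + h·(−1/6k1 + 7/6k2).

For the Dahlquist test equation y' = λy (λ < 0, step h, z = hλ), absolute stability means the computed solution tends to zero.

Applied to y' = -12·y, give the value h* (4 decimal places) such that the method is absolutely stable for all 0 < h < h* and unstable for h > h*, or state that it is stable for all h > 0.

Test eqn y'=λy, z=hλ:
  k1=λy_n ⇒ h·k1=z·y_n;  k2=λ(1+2/9z)y_n ⇒ h·k2=z(1+2/9z)y_n
  y_{n+1}/y_n = 1 − 1/6z + 7/6z(1+2/9z) = 1 + z + 7/27z²
  R(z) = 1 + z + 7/27z².

Boundary: |R(x)|=1, x<0.
x=-0.99: |R|=0.2641
R=1: x+7/27x²=0 ⇒ x=−27/7=-3.8571; min R=1−1/(4·7/27)=0.0357>−1
Confirm numerically:
  x=-2.541: |R|=0.13295 <1
  x=-2.340: |R|=0.07960 <1
  x=-1.828: |R|=0.03834 <1
  x=-1.592: |R|=0.06508 <1
  x=-4.268: |R|=1.45462 >1
  x=-4.050: |R|=1.20250 >1
Stable set (-3.8571, 0).

(-3.8571,0); λ=-12 ⇒ h* = (27/7)/12 = 0.3214.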